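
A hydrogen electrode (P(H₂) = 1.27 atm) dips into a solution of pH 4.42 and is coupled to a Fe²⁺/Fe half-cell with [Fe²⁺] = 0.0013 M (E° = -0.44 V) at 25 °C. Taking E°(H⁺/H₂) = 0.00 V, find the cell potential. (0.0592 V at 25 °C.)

The hydrogen couple is the cathode, so E°_cell = 0.44 V; n = 2.
[H⁺] = 10^(−4.42) = 3.8 × 10^-5 M, and Q = [Fe²⁺]·P(H₂) / [H⁺]^2 = 1.14 × 10^6.
E = E° − (0.0592/2) log Q = 0.44 − (0.0592/2)(6.058) = 0.261 V.

0.26 V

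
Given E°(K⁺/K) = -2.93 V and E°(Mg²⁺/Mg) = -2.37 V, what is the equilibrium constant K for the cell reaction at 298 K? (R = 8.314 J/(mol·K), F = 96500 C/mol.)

E°_cell = -2.37 − (-2.93) = 0.56 V, with n = 2 electrons transferred.
At equilibrium E = 0, so the Nernst equation gives ln K = nFE°/RT = (2)(96500)(0.56)/((8.314)(298)) = 43.62.
K = e^43.62 = 8.8 × 10^18.

8.8 × 10^18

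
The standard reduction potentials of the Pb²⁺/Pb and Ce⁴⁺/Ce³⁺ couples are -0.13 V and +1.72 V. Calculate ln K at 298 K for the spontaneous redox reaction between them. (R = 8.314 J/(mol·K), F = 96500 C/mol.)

E°_cell = +1.72 − (-0.13) = 1.85 V, with n = 2 electrons transferred.
At equilibrium E = 0, so the Nernst equation gives ln K = nFE°/RT = (2)(96500)(1.85)/((8.314)(298)) = 144.11.

ln K = 144.1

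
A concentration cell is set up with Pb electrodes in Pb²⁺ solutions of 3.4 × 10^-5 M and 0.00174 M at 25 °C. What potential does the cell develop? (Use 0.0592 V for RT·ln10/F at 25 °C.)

Both half-cells are Pb²⁺/Pb, so E°_cell = 0. The concentrated side is the cathode; the cell reaction moves Pb²⁺ from high to low concentration with n = 2.
Q = [Pb²⁺]_dilute/[Pb²⁺]_conc = 3.4 × 10^-5/0.00174 = 0.0195.
E = 0 − (0.0592/2) log Q = −(0.0592/2)(-1.709) = 0.0506 V.

0.051 V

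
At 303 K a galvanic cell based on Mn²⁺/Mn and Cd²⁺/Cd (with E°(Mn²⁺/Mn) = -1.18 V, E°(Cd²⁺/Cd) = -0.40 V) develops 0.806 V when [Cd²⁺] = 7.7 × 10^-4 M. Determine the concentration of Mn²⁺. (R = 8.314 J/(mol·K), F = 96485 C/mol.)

From the Nernst equation, ln Q = nF(E° − E)/RT = 2×96485×(0.78 − 0.806)/(8.314×303) = -1.992, so Q = 0.136.
With Q = [Mn²⁺]/[Cd²⁺] and the known concentrations, [Mn²⁺] in the numerator gives [Mn²⁺] = 1.1 × 10^-4 M.

1.1 × 10^-4 M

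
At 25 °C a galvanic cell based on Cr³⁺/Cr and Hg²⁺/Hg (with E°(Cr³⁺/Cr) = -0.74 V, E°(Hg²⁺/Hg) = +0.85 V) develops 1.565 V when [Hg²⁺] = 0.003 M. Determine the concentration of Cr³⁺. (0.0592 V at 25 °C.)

0.003 M

From the Nernst equation, log Q = n(E° − E)/0.0592 = 6(1.59 − 1.565)/0.0592 = 2.534, so Q = 342.
With Q = [Cr³⁺]^2/[Hg²⁺]^3 and the known concentrations, [Cr³⁺]^2 in the numerator gives [Cr³⁺] = 0.003 M.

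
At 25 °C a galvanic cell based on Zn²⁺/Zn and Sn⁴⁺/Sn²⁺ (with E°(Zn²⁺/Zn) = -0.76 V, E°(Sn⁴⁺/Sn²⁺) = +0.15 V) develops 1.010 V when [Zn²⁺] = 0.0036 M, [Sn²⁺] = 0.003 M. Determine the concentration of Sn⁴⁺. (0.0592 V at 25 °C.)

0.026 M

From the Nernst equation, log Q = n(E° − E)/0.0592 = 2(0.91 − 1.010)/0.0592 = -3.378, so Q = 4.18 × 10^-4.
With Q = [Zn²⁺]·[Sn²⁺]/[Sn⁴⁺] and the known concentrations, [Sn⁴⁺] in the denominator gives [Sn⁴⁺] = 0.026 M.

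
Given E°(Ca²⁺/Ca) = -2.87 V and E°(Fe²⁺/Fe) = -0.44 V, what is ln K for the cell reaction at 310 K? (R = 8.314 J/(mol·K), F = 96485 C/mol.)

E°_cell = -0.44 − (-2.87) = 2.43 V, with n = 2 electrons transferred.
At equilibrium E = 0, so the Nernst equation gives ln K = nFE°/RT = (2)(96485)(2.43)/((8.314)(310)) = 181.94.

ln K = 181.9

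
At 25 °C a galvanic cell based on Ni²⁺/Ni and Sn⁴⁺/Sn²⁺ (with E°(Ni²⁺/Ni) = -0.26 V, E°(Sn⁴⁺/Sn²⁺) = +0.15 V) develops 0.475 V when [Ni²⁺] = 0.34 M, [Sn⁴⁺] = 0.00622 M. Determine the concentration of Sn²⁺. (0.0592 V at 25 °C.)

From the Nernst equation, log Q = n(E° − E)/0.0592 = 2(0.41 − 0.475)/0.0592 = -2.196, so Q = 0.00637.
With Q = [Ni²⁺]·[Sn²⁺]/[Sn⁴⁺] and the known concentrations, [Sn²⁺] in the numerator gives [Sn²⁺] = 1.2 × 10^-4 M.

1.2 × 10^-4 M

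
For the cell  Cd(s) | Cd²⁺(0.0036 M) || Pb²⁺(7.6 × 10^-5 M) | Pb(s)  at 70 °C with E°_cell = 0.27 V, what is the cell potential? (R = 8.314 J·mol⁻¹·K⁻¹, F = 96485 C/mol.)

Balancing electrons gives n = 2; the reaction quotient is Q = [Cd²⁺]/[Pb²⁺] = 47.4.
E = E° − (RT/nF) ln Q = 0.27 − (8.314×343)/(2×96485) × (3.858) = 0.270 − 0.057 = 0.213 V.

0.213 V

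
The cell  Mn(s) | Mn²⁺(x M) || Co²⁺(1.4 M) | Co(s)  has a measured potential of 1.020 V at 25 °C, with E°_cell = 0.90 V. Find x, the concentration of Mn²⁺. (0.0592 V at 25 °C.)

1.2 × 10^-4 M

From the Nernst equation, log Q = n(E° − E)/0.0592 = 2(0.90 − 1.020)/0.0592 = -4.054, so Q = 8.83 × 10^-5.
With Q = [Mn²⁺]/[Co²⁺] and the known concentrations, [Mn²⁺] in the numerator gives [Mn²⁺] = 1.2 × 10^-4 M.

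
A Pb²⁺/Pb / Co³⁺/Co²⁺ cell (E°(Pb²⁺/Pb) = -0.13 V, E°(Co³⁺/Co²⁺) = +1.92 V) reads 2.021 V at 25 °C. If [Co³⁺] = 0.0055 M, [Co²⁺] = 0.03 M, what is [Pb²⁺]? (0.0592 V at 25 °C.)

0.32 M

From the Nernst equation, log Q = n(E° − E)/0.0592 = 2(2.05 − 2.021)/0.0592 = 0.980, so Q = 9.54.
With Q = [Pb²⁺]·[Co²⁺]^2/[Co³⁺]^2 and the known concentrations, [Pb²⁺] in the numerator gives [Pb²⁺] = 0.32 M.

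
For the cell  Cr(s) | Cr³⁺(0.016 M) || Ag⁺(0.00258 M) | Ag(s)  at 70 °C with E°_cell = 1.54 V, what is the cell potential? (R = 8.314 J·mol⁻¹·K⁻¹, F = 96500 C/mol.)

1.40 V

Balancing electrons gives n = 3; the reaction quotient is Q = [Cr³⁺]/[Ag⁺]^3 = 9.32 × 10^5.
E = E° − (RT/nF) ln Q = 1.54 − (8.314×343)/(3×96500) × (13.745) = 1.540 − 0.135 = 1.405 V.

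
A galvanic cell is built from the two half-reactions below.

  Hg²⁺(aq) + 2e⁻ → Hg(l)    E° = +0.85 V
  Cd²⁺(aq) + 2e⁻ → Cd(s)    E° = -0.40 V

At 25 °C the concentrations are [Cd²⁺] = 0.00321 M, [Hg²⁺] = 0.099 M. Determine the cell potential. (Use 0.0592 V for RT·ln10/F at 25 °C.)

The Hg²⁺/Hg couple has the higher reduction potential and acts as the cathode, so E°_cell = +0.85 − (-0.40) = 1.25 V.
Balancing electrons gives n = 2; the reaction quotient is Q = [Cd²⁺]/[Hg²⁺] = 0.0324.
At 25 °C, E = E° − (0.0592/n) log Q = 1.25 − (0.0592/2)(-1.489) = 1.250 + 0.044 = 1.294 V.

1.29 V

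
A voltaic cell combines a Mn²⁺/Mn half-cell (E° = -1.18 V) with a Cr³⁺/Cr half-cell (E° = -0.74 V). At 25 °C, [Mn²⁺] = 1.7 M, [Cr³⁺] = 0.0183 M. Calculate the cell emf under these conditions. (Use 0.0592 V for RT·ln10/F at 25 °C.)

The Cr³⁺/Cr couple has the higher reduction potential and acts as the cathode, so E°_cell = -0.74 − (-1.18) = 0.44 V.
Balancing electrons gives n = 6; the reaction quotient is Q = [Mn²⁺]^3/[Cr³⁺]^2 = 1.47 × 10^4.
At 25 °C, E = E° − (0.0592/n) log Q = 0.44 − (0.0592/6)(4.166) = 0.440 − 0.041 = 0.399 V.

0.399 V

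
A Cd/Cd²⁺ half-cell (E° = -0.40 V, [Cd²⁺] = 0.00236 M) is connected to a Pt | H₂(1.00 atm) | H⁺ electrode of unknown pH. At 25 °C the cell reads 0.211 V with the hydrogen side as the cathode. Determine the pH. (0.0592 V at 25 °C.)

pH = 4.51

E°_cell = 0.40 V and n = 2.
log Q = n(E° − E)/0.0592 = 2×(0.40 − 0.211)/0.0592 = 6.385.
With Q = [Cd²⁺]·P(H₂) / [H⁺]^2, solving for [H⁺] gives log[H⁺] = -4.506, so pH = 4.51.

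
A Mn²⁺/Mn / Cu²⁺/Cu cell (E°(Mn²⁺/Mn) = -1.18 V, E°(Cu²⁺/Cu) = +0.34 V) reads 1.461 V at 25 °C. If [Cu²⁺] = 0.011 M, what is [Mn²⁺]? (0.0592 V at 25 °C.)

1.1 M

From the Nernst equation, log Q = n(E° − E)/0.0592 = 2(1.52 − 1.461)/0.0592 = 1.993, so Q = 98.5.
With Q = [Mn²⁺]/[Cu²⁺] and the known concentrations, [Mn²⁺] in the numerator gives [Mn²⁺] = 1.1 M.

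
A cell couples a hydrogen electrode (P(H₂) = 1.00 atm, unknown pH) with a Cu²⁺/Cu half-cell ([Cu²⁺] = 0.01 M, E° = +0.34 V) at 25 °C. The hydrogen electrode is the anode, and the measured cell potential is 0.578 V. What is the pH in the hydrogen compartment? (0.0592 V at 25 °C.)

E°_cell = 0.34 V and n = 2.
log Q = n(E° − E)/0.0592 = 2×(0.34 − 0.578)/0.0592 = -8.041.
With Q = [H⁺]^2 / ([Cu²⁺]·P(H₂)), solving for [H⁺] gives log[H⁺] = -5.020, so pH = 5.02.

pH = 5.02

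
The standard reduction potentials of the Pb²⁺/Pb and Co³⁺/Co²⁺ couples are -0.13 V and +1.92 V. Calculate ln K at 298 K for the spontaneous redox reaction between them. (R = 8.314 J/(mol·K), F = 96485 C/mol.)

E°_cell = +1.92 − (-0.13) = 2.05 V, with n = 2 electrons transferred.
At equilibrium E = 0, so the Nernst equation gives ln K = nFE°/RT = (2)(96485)(2.05)/((8.314)(298)) = 159.67.

ln K = 159.7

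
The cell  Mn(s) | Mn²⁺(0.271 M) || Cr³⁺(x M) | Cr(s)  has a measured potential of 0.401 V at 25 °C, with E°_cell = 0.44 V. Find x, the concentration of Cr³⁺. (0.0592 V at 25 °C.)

From the Nernst equation, log Q = n(E° − E)/0.0592 = 6(0.44 − 0.401)/0.0592 = 3.953, so Q = 8970.
With Q = [Mn²⁺]^3/[Cr³⁺]^2 and the known concentrations, [Cr³⁺]^2 in the denominator gives [Cr³⁺] = 0.0015 M.

0.0015 M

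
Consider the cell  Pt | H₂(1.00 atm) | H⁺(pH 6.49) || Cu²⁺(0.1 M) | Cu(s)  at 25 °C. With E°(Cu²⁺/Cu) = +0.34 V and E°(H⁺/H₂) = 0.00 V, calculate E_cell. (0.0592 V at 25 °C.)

0.69 V

The Cu²⁺/Cu couple is the cathode, so E°_cell = 0.34 V; n = 2.
[H⁺] = 10^(−6.49) = 3.2 × 10^-7 M, and Q = [H⁺]^2 / ([Cu²⁺]·P(H₂)) = 1.05 × 10^-12.
E = E° − (0.0592/2) log Q = 0.34 − (0.0592/2)(-11.980) = 0.695 V.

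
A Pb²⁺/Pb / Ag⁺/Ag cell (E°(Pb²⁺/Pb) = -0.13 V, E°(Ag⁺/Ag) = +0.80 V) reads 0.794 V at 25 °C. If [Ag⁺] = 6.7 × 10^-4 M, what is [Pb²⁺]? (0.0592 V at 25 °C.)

From the Nernst equation, log Q = n(E° − E)/0.0592 = 2(0.93 − 0.794)/0.0592 = 4.595, so Q = 3.93 × 10^4.
With Q = [Pb²⁺]/[Ag⁺]^2 and the known concentrations, [Pb²⁺] in the numerator gives [Pb²⁺] = 0.018 M.

0.018 M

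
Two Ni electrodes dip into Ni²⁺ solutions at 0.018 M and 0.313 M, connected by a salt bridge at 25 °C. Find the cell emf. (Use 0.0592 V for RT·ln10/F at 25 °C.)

0.037 V

Both half-cells are Ni²⁺/Ni, so E°_cell = 0. The concentrated side is the cathode; the cell reaction moves Ni²⁺ from high to low concentration with n = 2.
Q = [Ni²⁺]_dilute/[Ni²⁺]_conc = 0.018/0.313 = 0.0575.
E = 0 − (0.0592/2) log Q = −(0.0592/2)(-1.240) = 0.0367 V.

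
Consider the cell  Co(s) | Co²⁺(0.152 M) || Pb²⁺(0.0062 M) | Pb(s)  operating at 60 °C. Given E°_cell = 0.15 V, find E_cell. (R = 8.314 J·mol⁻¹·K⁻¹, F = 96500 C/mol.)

0.104 V

Balancing electrons gives n = 2; the reaction quotient is Q = [Co²⁺]/[Pb²⁺] = 24.5.
E = E° − (RT/nF) ln Q = 0.15 − (8.314×333)/(2×96500) × (3.199) = 0.150 − 0.046 = 0.104 V.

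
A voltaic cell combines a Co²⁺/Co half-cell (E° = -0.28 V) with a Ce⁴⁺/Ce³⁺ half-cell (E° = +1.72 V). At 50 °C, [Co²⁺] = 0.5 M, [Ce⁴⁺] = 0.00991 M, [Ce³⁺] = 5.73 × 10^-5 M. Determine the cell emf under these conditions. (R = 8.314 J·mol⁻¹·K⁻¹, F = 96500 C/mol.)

2.15 V

The Ce⁴⁺/Ce³⁺ couple has the higher reduction potential and acts as the cathode, so E°_cell = +1.72 − (-0.28) = 2.00 V.
Balancing electrons gives n = 2; the reaction quotient is Q = [Co²⁺]·[Ce³⁺]^2/[Ce⁴⁺]^2 = 1.67 × 10^-5.
E = E° − (RT/nF) ln Q = 2.00 − (8.314×323)/(2×96500) × (-10.999) = 2.000 + 0.153 = 2.153 V.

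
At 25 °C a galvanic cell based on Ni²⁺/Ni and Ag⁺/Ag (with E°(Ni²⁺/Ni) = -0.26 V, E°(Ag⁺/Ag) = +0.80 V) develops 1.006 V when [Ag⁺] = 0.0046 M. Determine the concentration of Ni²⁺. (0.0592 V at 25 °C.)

From the Nernst equation, log Q = n(E° − E)/0.0592 = 2(1.06 − 1.006)/0.0592 = 1.824, so Q = 66.7.
With Q = [Ni²⁺]/[Ag⁺]^2 and the known concentrations, [Ni²⁺] in the numerator gives [Ni²⁺] = 0.0014 M.

0.0014 M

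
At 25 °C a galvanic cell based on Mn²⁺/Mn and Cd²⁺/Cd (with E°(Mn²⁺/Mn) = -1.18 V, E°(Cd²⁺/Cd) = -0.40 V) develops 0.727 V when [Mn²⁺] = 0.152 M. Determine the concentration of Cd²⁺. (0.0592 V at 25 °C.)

From the Nernst equation, log Q = n(E° − E)/0.0592 = 2(0.78 − 0.727)/0.0592 = 1.791, so Q = 61.7.
With Q = [Mn²⁺]/[Cd²⁺] and the known concentrations, [Cd²⁺] in the denominator gives [Cd²⁺] = 0.0025 M.

0.0025 M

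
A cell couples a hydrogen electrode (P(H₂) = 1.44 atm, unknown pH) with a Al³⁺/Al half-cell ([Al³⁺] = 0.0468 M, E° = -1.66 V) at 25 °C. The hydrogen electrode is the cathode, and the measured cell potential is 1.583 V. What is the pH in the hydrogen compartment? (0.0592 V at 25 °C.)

pH = 1.66

E°_cell = 1.66 V and n = 6.
log Q = n(E° − E)/0.0592 = 6×(1.66 − 1.583)/0.0592 = 7.804.
With Q = [Al³⁺]^2·P(H₂)^3 / [H⁺]^6, solving for [H⁺] gives log[H⁺] = -1.665, so pH = 1.66.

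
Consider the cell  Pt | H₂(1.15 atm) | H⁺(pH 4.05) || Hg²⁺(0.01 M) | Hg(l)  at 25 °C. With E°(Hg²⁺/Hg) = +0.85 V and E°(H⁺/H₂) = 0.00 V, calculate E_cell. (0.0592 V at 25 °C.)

1.03 V

The Hg²⁺/Hg couple is the cathode, so E°_cell = 0.85 V; n = 2.
[H⁺] = 10^(−4.05) = 8.9 × 10^-5 M, and Q = [H⁺]^2 / ([Hg²⁺]·P(H₂)) = 6.91 × 10^-7.
E = E° − (0.0592/2) log Q = 0.85 − (0.0592/2)(-6.161) = 1.032 V.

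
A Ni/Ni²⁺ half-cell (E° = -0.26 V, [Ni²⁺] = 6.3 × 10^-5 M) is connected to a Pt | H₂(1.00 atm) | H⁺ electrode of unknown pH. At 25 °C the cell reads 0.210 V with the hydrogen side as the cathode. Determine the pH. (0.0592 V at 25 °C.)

pH = 2.94

E°_cell = 0.26 V and n = 2.
log Q = n(E° − E)/0.0592 = 2×(0.26 − 0.210)/0.0592 = 1.689.
With Q = [Ni²⁺]·P(H₂) / [H⁺]^2, solving for [H⁺] gives log[H⁺] = -2.945, so pH = 2.94.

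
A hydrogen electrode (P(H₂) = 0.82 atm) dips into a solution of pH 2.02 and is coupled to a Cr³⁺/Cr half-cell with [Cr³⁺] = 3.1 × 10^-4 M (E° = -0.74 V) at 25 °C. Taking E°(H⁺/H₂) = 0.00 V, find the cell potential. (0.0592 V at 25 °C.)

The hydrogen couple is the cathode, so E°_cell = 0.74 V; n = 6.
[H⁺] = 10^(−2.02) = 0.0095 M, and Q = [Cr³⁺]^2·P(H₂)^3 / [H⁺]^6 = 6.98 × 10^4.
E = E° − (0.0592/6) log Q = 0.74 − (0.0592/6)(4.844) = 0.692 V.

0.69 V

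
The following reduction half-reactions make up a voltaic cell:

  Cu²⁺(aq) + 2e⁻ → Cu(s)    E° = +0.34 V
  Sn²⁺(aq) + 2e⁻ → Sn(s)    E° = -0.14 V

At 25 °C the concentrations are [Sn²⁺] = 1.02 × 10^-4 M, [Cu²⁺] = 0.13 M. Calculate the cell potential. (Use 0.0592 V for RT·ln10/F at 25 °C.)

0.572 V

The Cu²⁺/Cu couple has the higher reduction potential and acts as the cathode, so E°_cell = +0.34 − (-0.14) = 0.48 V.
Balancing electrons gives n = 2; the reaction quotient is Q = [Sn²⁺]/[Cu²⁺] = 7.85 × 10^-4.
At 25 °C, E = E° − (0.0592/n) log Q = 0.48 − (0.0592/2)(-3.105) = 0.480 + 0.092 = 0.572 V.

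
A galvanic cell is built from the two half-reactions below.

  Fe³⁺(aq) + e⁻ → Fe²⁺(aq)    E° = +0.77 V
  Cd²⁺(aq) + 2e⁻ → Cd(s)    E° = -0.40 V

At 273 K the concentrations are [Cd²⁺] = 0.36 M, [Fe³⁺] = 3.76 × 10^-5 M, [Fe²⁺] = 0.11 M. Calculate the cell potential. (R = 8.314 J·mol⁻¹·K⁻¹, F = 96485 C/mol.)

The Fe³⁺/Fe²⁺ couple has the higher reduction potential and acts as the cathode, so E°_cell = +0.77 − (-0.40) = 1.17 V.
Balancing electrons gives n = 2; the reaction quotient is Q = [Cd²⁺]·[Fe²⁺]^2/[Fe³⁺]^2 = 3.08 × 10^6.
E = E° − (RT/nF) ln Q = 1.17 − (8.314×273)/(2×96485) × (14.941) = 1.170 − 0.176 = 0.994 V.

0.994 V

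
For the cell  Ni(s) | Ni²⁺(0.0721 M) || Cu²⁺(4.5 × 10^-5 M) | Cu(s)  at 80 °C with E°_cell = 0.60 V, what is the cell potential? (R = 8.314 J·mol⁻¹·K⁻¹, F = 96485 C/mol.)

Balancing electrons gives n = 2; the reaction quotient is Q = [Ni²⁺]/[Cu²⁺] = 1600.
E = E° − (RT/nF) ln Q = 0.60 − (8.314×353)/(2×96485) × (7.379) = 0.600 − 0.112 = 0.488 V.

0.488 V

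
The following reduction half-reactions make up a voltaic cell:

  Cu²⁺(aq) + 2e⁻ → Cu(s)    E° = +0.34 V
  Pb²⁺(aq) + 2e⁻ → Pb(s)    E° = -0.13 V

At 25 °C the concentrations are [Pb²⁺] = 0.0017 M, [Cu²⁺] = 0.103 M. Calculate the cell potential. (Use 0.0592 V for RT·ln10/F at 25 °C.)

The Cu²⁺/Cu couple has the higher reduction potential and acts as the cathode, so E°_cell = +0.34 − (-0.13) = 0.47 V.
Balancing electrons gives n = 2; the reaction quotient is Q = [Pb²⁺]/[Cu²⁺] = 0.0165.
At 25 °C, E = E° − (0.0592/n) log Q = 0.47 − (0.0592/2)(-1.782) = 0.470 + 0.053 = 0.523 V.

0.523 V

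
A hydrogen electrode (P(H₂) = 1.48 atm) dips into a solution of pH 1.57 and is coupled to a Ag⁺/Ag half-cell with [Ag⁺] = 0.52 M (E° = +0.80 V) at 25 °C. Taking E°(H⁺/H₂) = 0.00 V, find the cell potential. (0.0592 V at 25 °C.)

0.88 V

The Ag⁺/Ag couple is the cathode, so E°_cell = 0.80 V; n = 2.
[H⁺] = 10^(−1.57) = 0.027 M, and Q = [H⁺]^2 / ([Ag⁺]^2·P(H₂)) = 0.00181.
E = E° − (0.0592/2) log Q = 0.80 − (0.0592/2)(-2.742) = 0.881 V.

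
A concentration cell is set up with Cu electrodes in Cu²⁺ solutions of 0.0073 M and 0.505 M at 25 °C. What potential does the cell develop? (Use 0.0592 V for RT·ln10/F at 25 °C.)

0.054 V

Both half-cells are Cu²⁺/Cu, so E°_cell = 0. The concentrated side is the cathode; the cell reaction moves Cu²⁺ from high to low concentration with n = 2.
Q = [Cu²⁺]_dilute/[Cu²⁺]_conc = 0.0073/0.505 = 0.0145.
E = 0 − (0.0592/2) log Q = −(0.0592/2)(-1.840) = 0.0545 V.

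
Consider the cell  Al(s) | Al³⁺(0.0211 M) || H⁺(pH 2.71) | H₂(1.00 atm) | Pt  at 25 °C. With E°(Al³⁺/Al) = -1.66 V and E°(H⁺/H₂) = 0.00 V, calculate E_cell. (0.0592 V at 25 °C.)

The hydrogen couple is the cathode, so E°_cell = 1.66 V; n = 6.
[H⁺] = 10^(−2.71) = 0.0019 M, and Q = [Al³⁺]^2·P(H₂)^3 / [H⁺]^6 = 8.1 × 10^12.
E = E° − (0.0592/6) log Q = 1.66 − (0.0592/6)(12.909) = 1.533 V.

1.53 V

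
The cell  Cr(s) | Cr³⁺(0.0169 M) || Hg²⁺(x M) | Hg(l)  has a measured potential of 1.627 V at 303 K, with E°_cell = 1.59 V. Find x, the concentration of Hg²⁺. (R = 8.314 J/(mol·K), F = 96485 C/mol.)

From the Nernst equation, ln Q = nF(E° − E)/RT = 6×96485×(1.59 − 1.627)/(8.314×303) = -8.503, so Q = 2.03 × 10^-4.
With Q = [Cr³⁺]^2/[Hg²⁺]^3 and the known concentrations, [Hg²⁺]^3 in the denominator gives [Hg²⁺] = 1.1 M.

1.1 M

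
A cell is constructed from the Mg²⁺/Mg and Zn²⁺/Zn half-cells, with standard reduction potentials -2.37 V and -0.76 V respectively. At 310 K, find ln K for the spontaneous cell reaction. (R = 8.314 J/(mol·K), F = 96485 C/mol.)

ln K = 120.5

E°_cell = -0.76 − (-2.37) = 1.61 V, with n = 2 electrons transferred.
At equilibrium E = 0, so the Nernst equation gives ln K = nFE°/RT = (2)(96485)(1.61)/((8.314)(310)) = 120.54.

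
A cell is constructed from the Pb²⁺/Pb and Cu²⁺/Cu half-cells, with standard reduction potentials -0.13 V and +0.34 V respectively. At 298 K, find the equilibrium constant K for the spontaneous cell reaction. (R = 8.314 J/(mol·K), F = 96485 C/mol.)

E°_cell = +0.34 − (-0.13) = 0.47 V, with n = 2 electrons transferred.
At equilibrium E = 0, so the Nernst equation gives ln K = nFE°/RT = (2)(96485)(0.47)/((8.314)(298)) = 36.61.
K = e^36.61 = 7.9 × 10^15.

7.9 × 10^15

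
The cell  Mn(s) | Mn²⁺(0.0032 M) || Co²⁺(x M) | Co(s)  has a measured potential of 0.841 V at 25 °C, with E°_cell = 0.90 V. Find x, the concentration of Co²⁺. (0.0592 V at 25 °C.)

3.3 × 10^-5 M

From the Nernst equation, log Q = n(E° − E)/0.0592 = 2(0.90 − 0.841)/0.0592 = 1.993, so Q = 98.5.
With Q = [Mn²⁺]/[Co²⁺] and the known concentrations, [Co²⁺] in the denominator gives [Co²⁺] = 3.3 × 10^-5 M.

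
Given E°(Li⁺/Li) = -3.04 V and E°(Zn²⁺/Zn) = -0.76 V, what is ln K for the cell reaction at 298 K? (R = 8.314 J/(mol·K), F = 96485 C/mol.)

ln K = 177.6

E°_cell = -0.76 − (-3.04) = 2.28 V, with n = 2 electrons transferred.
At equilibrium E = 0, so the Nernst equation gives ln K = nFE°/RT = (2)(96485)(2.28)/((8.314)(298)) = 177.58.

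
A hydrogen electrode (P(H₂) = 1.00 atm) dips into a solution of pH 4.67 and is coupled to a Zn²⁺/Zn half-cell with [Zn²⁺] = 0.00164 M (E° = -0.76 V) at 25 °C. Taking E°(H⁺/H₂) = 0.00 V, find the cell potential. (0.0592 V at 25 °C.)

0.57 V

The hydrogen couple is the cathode, so E°_cell = 0.76 V; n = 2.
[H⁺] = 10^(−4.67) = 2.1 × 10^-5 M, and Q = [Zn²⁺]·P(H₂) / [H⁺]^2 = 3.59 × 10^6.
E = E° − (0.0592/2) log Q = 0.76 − (0.0592/2)(6.555) = 0.566 V.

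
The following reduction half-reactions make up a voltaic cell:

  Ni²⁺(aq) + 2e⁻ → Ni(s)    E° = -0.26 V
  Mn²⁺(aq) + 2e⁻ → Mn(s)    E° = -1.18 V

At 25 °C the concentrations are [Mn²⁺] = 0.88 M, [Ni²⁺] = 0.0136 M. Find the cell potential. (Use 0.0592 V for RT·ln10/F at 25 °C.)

The Ni²⁺/Ni couple has the higher reduction potential and acts as the cathode, so E°_cell = -0.26 − (-1.18) = 0.92 V.
Balancing electrons gives n = 2; the reaction quotient is Q = [Mn²⁺]/[Ni²⁺] = 64.7.
At 25 °C, E = E° − (0.0592/n) log Q = 0.92 − (0.0592/2)(1.811) = 0.920 − 0.054 = 0.866 V.

0.866 V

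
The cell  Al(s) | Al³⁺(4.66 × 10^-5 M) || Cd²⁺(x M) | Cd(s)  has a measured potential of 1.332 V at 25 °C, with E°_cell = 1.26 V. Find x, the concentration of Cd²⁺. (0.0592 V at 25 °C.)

0.35 M

From the Nernst equation, log Q = n(E° − E)/0.0592 = 6(1.26 − 1.332)/0.0592 = -7.297, so Q = 5.04 × 10^-8.
With Q = [Al³⁺]^2/[Cd²⁺]^3 and the known concentrations, [Cd²⁺]^3 in the denominator gives [Cd²⁺] = 0.35 M.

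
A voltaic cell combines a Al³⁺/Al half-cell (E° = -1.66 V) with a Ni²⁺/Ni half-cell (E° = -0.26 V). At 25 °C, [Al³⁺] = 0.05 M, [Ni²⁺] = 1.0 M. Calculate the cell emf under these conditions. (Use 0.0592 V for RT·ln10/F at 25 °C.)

The Ni²⁺/Ni couple has the higher reduction potential and acts as the cathode, so E°_cell = -0.26 − (-1.66) = 1.40 V.
Balancing electrons gives n = 6; the reaction quotient is Q = [Al³⁺]^2/[Ni²⁺]^3 = 0.00250.
At 25 °C, E = E° − (0.0592/n) log Q = 1.40 − (0.0592/6)(-2.602) = 1.400 + 0.026 = 1.426 V.

1.43 V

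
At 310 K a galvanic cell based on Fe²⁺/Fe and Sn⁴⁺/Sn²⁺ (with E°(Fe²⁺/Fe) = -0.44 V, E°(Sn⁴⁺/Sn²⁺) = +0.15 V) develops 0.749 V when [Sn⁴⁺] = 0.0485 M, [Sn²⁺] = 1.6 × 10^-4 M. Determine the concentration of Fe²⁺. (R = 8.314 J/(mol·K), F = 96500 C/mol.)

From the Nernst equation, ln Q = nF(E° − E)/RT = 2×96500×(0.59 − 0.749)/(8.314×310) = -11.906, so Q = 6.75 × 10^-6.
With Q = [Fe²⁺]·[Sn²⁺]/[Sn⁴⁺] and the known concentrations, [Fe²⁺] in the numerator gives [Fe²⁺] = 0.002 M.

0.002 M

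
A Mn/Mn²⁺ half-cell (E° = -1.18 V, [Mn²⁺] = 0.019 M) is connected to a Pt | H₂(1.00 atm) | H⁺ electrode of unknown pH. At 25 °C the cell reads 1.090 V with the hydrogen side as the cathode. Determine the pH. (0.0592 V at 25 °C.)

pH = 2.38

E°_cell = 1.18 V and n = 2.
log Q = n(E° − E)/0.0592 = 2×(1.18 − 1.090)/0.0592 = 3.041.
With Q = [Mn²⁺]·P(H₂) / [H⁺]^2, solving for [H⁺] gives log[H⁺] = -2.381, so pH = 2.38.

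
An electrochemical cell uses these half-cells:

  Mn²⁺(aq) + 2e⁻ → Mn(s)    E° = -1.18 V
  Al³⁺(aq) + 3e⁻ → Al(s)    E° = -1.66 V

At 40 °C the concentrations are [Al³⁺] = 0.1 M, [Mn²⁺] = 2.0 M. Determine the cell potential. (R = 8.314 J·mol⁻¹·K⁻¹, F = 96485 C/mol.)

The Mn²⁺/Mn couple has the higher reduction potential and acts as the cathode, so E°_cell = -1.18 − (-1.66) = 0.48 V.
Balancing electrons gives n = 6; the reaction quotient is Q = [Al³⁺]^2/[Mn²⁺]^3 = 0.00125.
E = E° − (RT/nF) ln Q = 0.48 − (8.314×313)/(6×96485) × (-6.685) = 0.480 + 0.030 = 0.510 V.

0.510 V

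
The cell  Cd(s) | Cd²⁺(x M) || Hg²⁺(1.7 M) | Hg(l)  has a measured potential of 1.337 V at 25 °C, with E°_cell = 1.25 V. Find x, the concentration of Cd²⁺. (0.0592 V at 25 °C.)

0.002 M

From the Nernst equation, log Q = n(E° − E)/0.0592 = 2(1.25 − 1.337)/0.0592 = -2.939, so Q = 0.00115.
With Q = [Cd²⁺]/[Hg²⁺] and the known concentrations, [Cd²⁺] in the numerator gives [Cd²⁺] = 0.002 M.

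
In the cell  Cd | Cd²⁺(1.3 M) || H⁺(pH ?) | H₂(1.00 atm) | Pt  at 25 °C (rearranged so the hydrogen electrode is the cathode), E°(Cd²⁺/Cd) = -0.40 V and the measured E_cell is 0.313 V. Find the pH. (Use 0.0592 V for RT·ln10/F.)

pH = 1.41

E°_cell = 0.40 V and n = 2.
log Q = n(E° − E)/0.0592 = 2×(0.40 − 0.313)/0.0592 = 2.939.
With Q = [Cd²⁺]·P(H₂) / [H⁺]^2, solving for [H⁺] gives log[H⁺] = -1.413, so pH = 1.41.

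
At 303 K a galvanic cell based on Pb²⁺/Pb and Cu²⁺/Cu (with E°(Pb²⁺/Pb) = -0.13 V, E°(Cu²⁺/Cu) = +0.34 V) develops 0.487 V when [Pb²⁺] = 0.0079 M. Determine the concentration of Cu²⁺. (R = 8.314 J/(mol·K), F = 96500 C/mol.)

0.029 M

From the Nernst equation, ln Q = nF(E° − E)/RT = 2×96500×(0.47 − 0.487)/(8.314×303) = -1.302, so Q = 0.272.
With Q = [Pb²⁺]/[Cu²⁺] and the known concentrations, [Cu²⁺] in the denominator gives [Cu²⁺] = 0.029 M.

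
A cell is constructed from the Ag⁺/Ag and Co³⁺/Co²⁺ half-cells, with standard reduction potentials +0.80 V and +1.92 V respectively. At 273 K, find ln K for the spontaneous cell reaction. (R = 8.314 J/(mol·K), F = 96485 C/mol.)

ln K = 47.6

E°_cell = +1.92 − (+0.80) = 1.12 V, with n = 1 electron transferred.
At equilibrium E = 0, so the Nernst equation gives ln K = nFE°/RT = (1)(96485)(1.12)/((8.314)(273)) = 47.61.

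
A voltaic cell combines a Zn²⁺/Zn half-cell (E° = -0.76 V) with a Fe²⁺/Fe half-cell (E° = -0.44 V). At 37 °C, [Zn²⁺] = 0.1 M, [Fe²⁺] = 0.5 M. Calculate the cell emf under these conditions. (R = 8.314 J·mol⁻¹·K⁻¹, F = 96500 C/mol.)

0.341 V

The Fe²⁺/Fe couple has the higher reduction potential and acts as the cathode, so E°_cell = -0.44 − (-0.76) = 0.32 V.
Balancing electrons gives n = 2; the reaction quotient is Q = [Zn²⁺]/[Fe²⁺] = 0.200.
E = E° − (RT/nF) ln Q = 0.32 − (8.314×310)/(2×96500) × (-1.609) = 0.320 + 0.021 = 0.341 V.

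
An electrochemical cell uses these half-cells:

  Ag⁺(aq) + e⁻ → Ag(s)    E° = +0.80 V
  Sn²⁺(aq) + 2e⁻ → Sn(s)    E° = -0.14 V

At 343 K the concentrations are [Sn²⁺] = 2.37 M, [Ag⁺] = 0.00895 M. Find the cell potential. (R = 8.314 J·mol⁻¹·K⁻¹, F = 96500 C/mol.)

The Ag⁺/Ag couple has the higher reduction potential and acts as the cathode, so E°_cell = +0.80 − (-0.14) = 0.94 V.
Balancing electrons gives n = 2; the reaction quotient is Q = [Sn²⁺]/[Ag⁺]^2 = 2.96 × 10^4.
E = E° − (RT/nF) ln Q = 0.94 − (8.314×343)/(2×96500) × (10.295) = 0.940 − 0.152 = 0.788 V.

0.788 V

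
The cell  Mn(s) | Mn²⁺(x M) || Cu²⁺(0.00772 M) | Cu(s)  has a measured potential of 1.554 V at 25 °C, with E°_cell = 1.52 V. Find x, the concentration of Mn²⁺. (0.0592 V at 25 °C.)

From the Nernst equation, log Q = n(E° − E)/0.0592 = 2(1.52 − 1.554)/0.0592 = -1.149, so Q = 0.0710.
With Q = [Mn²⁺]/[Cu²⁺] and the known concentrations, [Mn²⁺] in the numerator gives [Mn²⁺] = 5.5 × 10^-4 M.

5.5 × 10^-4 M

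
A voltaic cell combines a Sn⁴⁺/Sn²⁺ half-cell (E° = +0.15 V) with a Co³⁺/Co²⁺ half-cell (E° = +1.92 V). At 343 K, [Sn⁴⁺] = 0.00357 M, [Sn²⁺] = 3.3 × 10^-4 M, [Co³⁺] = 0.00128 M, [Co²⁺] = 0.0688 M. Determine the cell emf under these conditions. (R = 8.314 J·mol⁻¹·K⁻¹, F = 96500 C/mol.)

The Co³⁺/Co²⁺ couple has the higher reduction potential and acts as the cathode, so E°_cell = +1.92 − (+0.15) = 1.77 V.
Balancing electrons gives n = 2; the reaction quotient is Q = [Sn⁴⁺]·[Co²⁺]^2/([Sn²⁺]·[Co³⁺]^2) = 3.13 × 10^4.
E = E° − (RT/nF) ln Q = 1.77 − (8.314×343)/(2×96500) × (10.350) = 1.770 − 0.153 = 1.617 V.

1.62 V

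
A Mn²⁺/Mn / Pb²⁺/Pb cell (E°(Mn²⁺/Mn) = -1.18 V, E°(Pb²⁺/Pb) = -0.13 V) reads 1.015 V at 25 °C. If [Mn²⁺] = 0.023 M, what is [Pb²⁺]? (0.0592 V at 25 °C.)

0.0015 M

From the Nernst equation, log Q = n(E° − E)/0.0592 = 2(1.05 − 1.015)/0.0592 = 1.182, so Q = 15.2.
With Q = [Mn²⁺]/[Pb²⁺] and the known concentrations, [Pb²⁺] in the denominator gives [Pb²⁺] = 0.0015 M.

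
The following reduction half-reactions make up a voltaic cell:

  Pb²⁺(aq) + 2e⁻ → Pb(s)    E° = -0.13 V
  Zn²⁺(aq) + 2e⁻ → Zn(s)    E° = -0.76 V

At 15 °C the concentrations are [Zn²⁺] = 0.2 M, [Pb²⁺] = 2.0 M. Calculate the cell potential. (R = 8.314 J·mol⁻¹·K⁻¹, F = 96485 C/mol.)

0.659 V

The Pb²⁺/Pb couple has the higher reduction potential and acts as the cathode, so E°_cell = -0.13 − (-0.76) = 0.63 V.
Balancing electrons gives n = 2; the reaction quotient is Q = [Zn²⁺]/[Pb²⁺] = 0.100.
E = E° − (RT/nF) ln Q = 0.63 − (8.314×288)/(2×96485) × (-2.303) = 0.630 + 0.029 = 0.659 V.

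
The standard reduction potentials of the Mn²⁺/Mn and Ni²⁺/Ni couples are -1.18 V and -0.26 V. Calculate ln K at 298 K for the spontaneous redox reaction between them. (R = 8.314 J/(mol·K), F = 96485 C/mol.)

E°_cell = -0.26 − (-1.18) = 0.92 V, with n = 2 electrons transferred.
At equilibrium E = 0, so the Nernst equation gives ln K = nFE°/RT = (2)(96485)(0.92)/((8.314)(298)) = 71.66.

ln K = 71.7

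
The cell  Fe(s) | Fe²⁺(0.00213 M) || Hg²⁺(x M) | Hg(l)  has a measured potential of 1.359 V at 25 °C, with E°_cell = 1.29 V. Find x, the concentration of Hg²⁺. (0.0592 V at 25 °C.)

0.46 M

From the Nernst equation, log Q = n(E° − E)/0.0592 = 2(1.29 − 1.359)/0.0592 = -2.331, so Q = 0.00467.
With Q = [Fe²⁺]/[Hg²⁺] and the known concentrations, [Hg²⁺] in the denominator gives [Hg²⁺] = 0.46 M.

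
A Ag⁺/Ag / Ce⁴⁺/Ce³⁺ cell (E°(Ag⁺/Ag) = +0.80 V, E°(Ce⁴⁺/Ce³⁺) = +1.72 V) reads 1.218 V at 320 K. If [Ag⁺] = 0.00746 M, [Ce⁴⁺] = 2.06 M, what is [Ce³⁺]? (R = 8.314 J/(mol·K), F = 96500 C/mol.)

From the Nernst equation, ln Q = nF(E° − E)/RT = 1×96500×(0.92 − 1.218)/(8.314×320) = -10.809, so Q = 2.02 × 10^-5.
With Q = [Ag⁺]·[Ce³⁺]/[Ce⁴⁺] and the known concentrations, [Ce³⁺] in the numerator gives [Ce³⁺] = 0.0056 M.

0.0056 M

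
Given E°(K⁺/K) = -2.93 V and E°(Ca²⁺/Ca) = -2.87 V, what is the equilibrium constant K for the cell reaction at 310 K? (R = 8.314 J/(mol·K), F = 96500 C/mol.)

89

E°_cell = -2.87 − (-2.93) = 0.06 V, with n = 2 electrons transferred.
At equilibrium E = 0, so the Nernst equation gives ln K = nFE°/RT = (2)(96500)(0.06)/((8.314)(310)) = 4.49.
K = e^4.49 = 89.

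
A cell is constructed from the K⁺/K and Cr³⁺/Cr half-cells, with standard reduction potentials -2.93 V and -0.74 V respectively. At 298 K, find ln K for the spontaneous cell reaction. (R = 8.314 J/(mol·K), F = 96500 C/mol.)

E°_cell = -0.74 − (-2.93) = 2.19 V, with n = 3 electrons transferred.
At equilibrium E = 0, so the Nernst equation gives ln K = nFE°/RT = (3)(96500)(2.19)/((8.314)(298)) = 255.90.

ln K = 255.9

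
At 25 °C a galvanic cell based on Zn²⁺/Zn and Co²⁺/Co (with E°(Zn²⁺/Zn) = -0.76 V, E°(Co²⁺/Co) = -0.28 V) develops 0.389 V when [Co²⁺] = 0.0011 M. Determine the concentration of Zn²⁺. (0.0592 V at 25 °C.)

1.3 M

From the Nernst equation, log Q = n(E° − E)/0.0592 = 2(0.48 − 0.389)/0.0592 = 3.074, so Q = 1190.
With Q = [Zn²⁺]/[Co²⁺] and the known concentrations, [Zn²⁺] in the numerator gives [Zn²⁺] = 1.3 M.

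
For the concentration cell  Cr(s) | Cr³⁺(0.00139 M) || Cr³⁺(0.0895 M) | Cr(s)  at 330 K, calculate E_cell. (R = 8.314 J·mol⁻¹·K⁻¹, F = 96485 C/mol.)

Both half-cells are Cr³⁺/Cr, so E°_cell = 0. The concentrated side is the cathode; the cell reaction moves Cr³⁺ from high to low concentration with n = 3.
Q = [Cr³⁺]_dilute/[Cr³⁺]_conc = 0.00139/0.0895 = 0.0155.
E = 0 − (RT/nF) ln Q = −((8.314×330)/(3×96485))(-4.165) = 0.0395 V.

0.039 V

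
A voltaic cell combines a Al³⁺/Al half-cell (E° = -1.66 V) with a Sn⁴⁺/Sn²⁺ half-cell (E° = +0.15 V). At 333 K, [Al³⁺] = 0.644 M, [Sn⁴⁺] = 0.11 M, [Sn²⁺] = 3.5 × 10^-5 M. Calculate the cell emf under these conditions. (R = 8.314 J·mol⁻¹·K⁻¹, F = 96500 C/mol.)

1.93 V

The Sn⁴⁺/Sn²⁺ couple has the higher reduction potential and acts as the cathode, so E°_cell = +0.15 − (-1.66) = 1.81 V.
Balancing electrons gives n = 6; the reaction quotient is Q = [Al³⁺]^2·[Sn²⁺]^3/[Sn⁴⁺]^3 = 1.34 × 10^-11.
E = E° − (RT/nF) ln Q = 1.81 − (8.314×333)/(6×96500) × (-25.039) = 1.810 + 0.120 = 1.930 V.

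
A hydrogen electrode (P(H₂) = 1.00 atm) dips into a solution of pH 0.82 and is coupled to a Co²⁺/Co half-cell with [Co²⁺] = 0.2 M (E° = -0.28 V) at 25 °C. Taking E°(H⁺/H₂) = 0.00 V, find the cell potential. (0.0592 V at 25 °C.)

The hydrogen couple is the cathode, so E°_cell = 0.28 V; n = 2.
[H⁺] = 10^(−0.82) = 0.15 M, and Q = [Co²⁺]·P(H₂) / [H⁺]^2 = 8.73.
E = E° − (0.0592/2) log Q = 0.28 − (0.0592/2)(0.941) = 0.252 V.

0.25 V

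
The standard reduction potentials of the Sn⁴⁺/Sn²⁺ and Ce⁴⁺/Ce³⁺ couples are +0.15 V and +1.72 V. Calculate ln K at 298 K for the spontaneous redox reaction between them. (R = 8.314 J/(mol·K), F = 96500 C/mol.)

ln K = 122.3

E°_cell = +1.72 − (+0.15) = 1.57 V, with n = 2 electrons transferred.
At equilibrium E = 0, so the Nernst equation gives ln K = nFE°/RT = (2)(96500)(1.57)/((8.314)(298)) = 122.30.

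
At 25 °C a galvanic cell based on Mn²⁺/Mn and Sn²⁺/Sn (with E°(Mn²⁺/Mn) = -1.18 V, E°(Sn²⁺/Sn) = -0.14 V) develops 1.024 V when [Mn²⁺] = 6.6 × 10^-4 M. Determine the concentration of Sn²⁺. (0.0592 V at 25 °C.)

1.9 × 10^-4 M

From the Nernst equation, log Q = n(E° − E)/0.0592 = 2(1.04 − 1.024)/0.0592 = 0.541, so Q = 3.47.
With Q = [Mn²⁺]/[Sn²⁺] and the known concentrations, [Sn²⁺] in the denominator gives [Sn²⁺] = 1.9 × 10^-4 M.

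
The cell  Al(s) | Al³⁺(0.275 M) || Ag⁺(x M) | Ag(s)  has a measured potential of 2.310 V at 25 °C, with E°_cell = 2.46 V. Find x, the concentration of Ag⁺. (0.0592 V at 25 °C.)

From the Nernst equation, log Q = n(E° − E)/0.0592 = 3(2.46 − 2.310)/0.0592 = 7.601, so Q = 3.99 × 10^7.
With Q = [Al³⁺]/[Ag⁺]^3 and the known concentrations, [Ag⁺]^3 in the denominator gives [Ag⁺] = 0.0019 M.

0.0019 M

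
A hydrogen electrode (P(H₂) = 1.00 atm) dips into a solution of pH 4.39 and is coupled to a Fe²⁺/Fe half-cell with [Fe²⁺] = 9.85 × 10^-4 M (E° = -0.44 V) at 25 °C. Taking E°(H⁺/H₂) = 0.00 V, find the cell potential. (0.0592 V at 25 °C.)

0.27 V

The hydrogen couple is the cathode, so E°_cell = 0.44 V; n = 2.
[H⁺] = 10^(−4.39) = 4.1 × 10^-5 M, and Q = [Fe²⁺]·P(H₂) / [H⁺]^2 = 5.94 × 10^5.
E = E° − (0.0592/2) log Q = 0.44 − (0.0592/2)(5.773) = 0.269 V.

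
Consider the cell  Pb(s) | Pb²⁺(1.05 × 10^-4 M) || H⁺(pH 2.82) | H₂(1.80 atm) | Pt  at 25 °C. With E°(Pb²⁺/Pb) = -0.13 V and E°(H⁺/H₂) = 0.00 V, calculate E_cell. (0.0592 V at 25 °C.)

The hydrogen couple is the cathode, so E°_cell = 0.13 V; n = 2.
[H⁺] = 10^(−2.82) = 0.0015 M, and Q = [Pb²⁺]·P(H₂) / [H⁺]^2 = 82.5.
E = E° − (0.0592/2) log Q = 0.13 − (0.0592/2)(1.916) = 0.073 V.

0.073 V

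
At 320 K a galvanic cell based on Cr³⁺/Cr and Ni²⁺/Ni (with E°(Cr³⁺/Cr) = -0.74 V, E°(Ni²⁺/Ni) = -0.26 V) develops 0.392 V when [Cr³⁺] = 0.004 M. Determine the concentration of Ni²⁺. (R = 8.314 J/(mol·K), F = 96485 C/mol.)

From the Nernst equation, ln Q = nF(E° − E)/RT = 6×96485×(0.48 − 0.392)/(8.314×320) = 19.148, so Q = 2.07 × 10^8.
With Q = [Cr³⁺]^2/[Ni²⁺]^3 and the known concentrations, [Ni²⁺]^3 in the denominator gives [Ni²⁺] = 4.3 × 10^-5 M.

4.3 × 10^-5 M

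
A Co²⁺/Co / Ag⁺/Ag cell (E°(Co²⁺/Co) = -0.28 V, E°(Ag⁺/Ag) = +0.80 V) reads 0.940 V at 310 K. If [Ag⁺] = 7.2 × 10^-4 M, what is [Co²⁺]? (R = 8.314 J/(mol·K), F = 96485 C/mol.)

0.018 M

From the Nernst equation, ln Q = nF(E° − E)/RT = 2×96485×(1.08 − 0.940)/(8.314×310) = 10.482, so Q = 3.57 × 10^4.
With Q = [Co²⁺]/[Ag⁺]^2 and the known concentrations, [Co²⁺] in the numerator gives [Co²⁺] = 0.018 M.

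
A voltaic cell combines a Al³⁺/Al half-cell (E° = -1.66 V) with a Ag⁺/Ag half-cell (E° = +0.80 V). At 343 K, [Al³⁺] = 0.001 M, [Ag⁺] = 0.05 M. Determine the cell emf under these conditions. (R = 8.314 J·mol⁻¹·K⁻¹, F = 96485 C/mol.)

2.44 V

The Ag⁺/Ag couple has the higher reduction potential and acts as the cathode, so E°_cell = +0.80 − (-1.66) = 2.46 V.
Balancing electrons gives n = 3; the reaction quotient is Q = [Al³⁺]/[Ag⁺]^3 = 8.00.
E = E° − (RT/nF) ln Q = 2.46 − (8.314×343)/(3×96485) × (2.079) = 2.460 − 0.020 = 2.440 V.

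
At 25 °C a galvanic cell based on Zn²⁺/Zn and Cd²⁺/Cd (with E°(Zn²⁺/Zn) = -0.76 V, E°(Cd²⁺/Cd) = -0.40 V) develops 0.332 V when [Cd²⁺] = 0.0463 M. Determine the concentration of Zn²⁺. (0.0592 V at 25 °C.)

From the Nernst equation, log Q = n(E° − E)/0.0592 = 2(0.36 − 0.332)/0.0592 = 0.946, so Q = 8.83.
With Q = [Zn²⁺]/[Cd²⁺] and the known concentrations, [Zn²⁺] in the numerator gives [Zn²⁺] = 0.41 M.

0.41 M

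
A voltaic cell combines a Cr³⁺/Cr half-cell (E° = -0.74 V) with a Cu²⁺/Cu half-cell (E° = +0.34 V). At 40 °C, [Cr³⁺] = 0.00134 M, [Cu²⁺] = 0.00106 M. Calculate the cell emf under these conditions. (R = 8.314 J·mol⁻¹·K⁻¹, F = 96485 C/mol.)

1.05 V

The Cu²⁺/Cu couple has the higher reduction potential and acts as the cathode, so E°_cell = +0.34 − (-0.74) = 1.08 V.
Balancing electrons gives n = 6; the reaction quotient is Q = [Cr³⁺]^2/[Cu²⁺]^3 = 1510.
E = E° − (RT/nF) ln Q = 1.08 − (8.314×313)/(6×96485) × (7.318) = 1.080 − 0.033 = 1.047 V.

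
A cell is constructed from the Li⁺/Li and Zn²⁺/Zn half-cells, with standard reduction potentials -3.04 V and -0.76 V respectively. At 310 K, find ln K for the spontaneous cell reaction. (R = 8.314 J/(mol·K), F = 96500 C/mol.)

E°_cell = -0.76 − (-3.04) = 2.28 V, with n = 2 electrons transferred.
At equilibrium E = 0, so the Nernst equation gives ln K = nFE°/RT = (2)(96500)(2.28)/((8.314)(310)) = 170.73.

ln K = 170.7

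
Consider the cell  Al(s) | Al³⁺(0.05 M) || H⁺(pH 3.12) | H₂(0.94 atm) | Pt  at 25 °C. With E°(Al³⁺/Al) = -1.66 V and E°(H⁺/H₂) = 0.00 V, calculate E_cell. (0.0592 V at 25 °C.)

The hydrogen couple is the cathode, so E°_cell = 1.66 V; n = 6.
[H⁺] = 10^(−3.12) = 7.6 × 10^-4 M, and Q = [Al³⁺]^2·P(H₂)^3 / [H⁺]^6 = 1.09 × 10^16.
E = E° − (0.0592/6) log Q = 1.66 − (0.0592/6)(16.037) = 1.502 V.

1.50 V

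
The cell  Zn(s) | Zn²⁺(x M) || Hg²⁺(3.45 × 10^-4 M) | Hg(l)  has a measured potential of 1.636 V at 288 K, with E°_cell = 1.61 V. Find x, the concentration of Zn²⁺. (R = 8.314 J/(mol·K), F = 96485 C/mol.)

4.2 × 10^-5 M

From the Nernst equation, ln Q = nF(E° − E)/RT = 2×96485×(1.61 − 1.636)/(8.314×288) = -2.095, so Q = 0.123.
With Q = [Zn²⁺]/[Hg²⁺] and the known concentrations, [Zn²⁺] in the numerator gives [Zn²⁺] = 4.2 × 10^-5 M.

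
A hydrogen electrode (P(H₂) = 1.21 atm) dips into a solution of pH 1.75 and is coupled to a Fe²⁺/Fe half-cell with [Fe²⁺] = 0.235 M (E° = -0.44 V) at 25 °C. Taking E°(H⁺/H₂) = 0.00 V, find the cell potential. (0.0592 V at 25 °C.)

0.35 V

The hydrogen couple is the cathode, so E°_cell = 0.44 V; n = 2.
[H⁺] = 10^(−1.75) = 0.018 M, and Q = [Fe²⁺]·P(H₂) / [H⁺]^2 = 899.
E = E° − (0.0592/2) log Q = 0.44 − (0.0592/2)(2.954) = 0.353 V.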